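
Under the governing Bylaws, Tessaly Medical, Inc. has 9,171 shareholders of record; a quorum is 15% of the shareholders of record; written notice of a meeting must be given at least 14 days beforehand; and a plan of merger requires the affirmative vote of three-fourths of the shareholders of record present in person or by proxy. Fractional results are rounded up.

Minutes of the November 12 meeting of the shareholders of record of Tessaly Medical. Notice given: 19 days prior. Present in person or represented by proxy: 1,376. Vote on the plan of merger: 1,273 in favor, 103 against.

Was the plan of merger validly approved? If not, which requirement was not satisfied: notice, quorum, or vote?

Notice: 19 days given; 14 required. Satisfied.
Quorum: 15% of 9,171 = 1,375.65, rounded up to 1,376; 1,376 present. Satisfied.
Vote: requires three-fourths of those present (1,376); 3/4 of 1376 = 1032, so 1,032 needed; 1,273 in favor. Satisfied.

Valid — all requirements satisfied.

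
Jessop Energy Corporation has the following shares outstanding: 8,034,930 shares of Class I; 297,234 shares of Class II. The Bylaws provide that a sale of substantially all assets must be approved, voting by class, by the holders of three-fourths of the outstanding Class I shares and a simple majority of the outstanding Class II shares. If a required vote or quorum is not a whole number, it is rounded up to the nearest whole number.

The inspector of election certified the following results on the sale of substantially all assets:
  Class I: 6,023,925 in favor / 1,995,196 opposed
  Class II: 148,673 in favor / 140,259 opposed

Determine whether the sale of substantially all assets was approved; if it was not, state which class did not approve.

Class I: 3/4 of 8034930 = 6026197.50, rounded up to 6026198; 6,026,198 required, 6,023,925 in favor — not approved.
Class II: a majority of 297234 is 148618; 148,618 required, 148,673 in favor — approved.

Not approved — the Class I shares did not give the required vote.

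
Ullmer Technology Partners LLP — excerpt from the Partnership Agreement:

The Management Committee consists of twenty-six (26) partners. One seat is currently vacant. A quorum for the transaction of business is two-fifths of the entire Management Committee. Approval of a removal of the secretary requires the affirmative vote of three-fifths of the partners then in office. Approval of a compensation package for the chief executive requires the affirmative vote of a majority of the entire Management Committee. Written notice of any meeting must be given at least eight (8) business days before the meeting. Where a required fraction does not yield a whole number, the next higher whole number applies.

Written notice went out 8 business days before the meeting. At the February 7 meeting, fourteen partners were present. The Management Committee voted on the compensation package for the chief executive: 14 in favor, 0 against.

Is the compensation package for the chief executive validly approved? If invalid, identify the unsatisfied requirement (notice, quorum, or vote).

Valid — all requirements satisfied.

Notice: 8 business days given; 8 required (8 ≥ 8). Satisfied.
Quorum: 14 present; quorum is 11. Satisfied.
Vote: the compensation package for the chief executive requires a majority of the entire Management Committee (26). A majority of 26 is 14, so 14 affirmative votes are needed; 14 voted in favor. Satisfied.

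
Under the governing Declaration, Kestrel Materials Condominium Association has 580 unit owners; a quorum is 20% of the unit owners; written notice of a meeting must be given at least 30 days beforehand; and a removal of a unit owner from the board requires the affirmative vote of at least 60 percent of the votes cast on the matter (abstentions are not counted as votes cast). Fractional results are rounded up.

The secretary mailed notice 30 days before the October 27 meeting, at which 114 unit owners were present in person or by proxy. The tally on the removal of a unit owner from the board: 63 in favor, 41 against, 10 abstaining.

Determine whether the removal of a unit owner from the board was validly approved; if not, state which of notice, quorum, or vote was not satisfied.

Invalid — quorum requirement not satisfied.

Notice: 30 days given; 30 required. Satisfied.
Quorum: 20% of 580 = 116; 114 present. Not satisfied.
Vote: requires three-fifths of the votes cast (114 − 10 abstaining = 104); 3/5 of 104 = 62.40, rounded up to 63, so 63 needed; 63 in favor. Satisfied.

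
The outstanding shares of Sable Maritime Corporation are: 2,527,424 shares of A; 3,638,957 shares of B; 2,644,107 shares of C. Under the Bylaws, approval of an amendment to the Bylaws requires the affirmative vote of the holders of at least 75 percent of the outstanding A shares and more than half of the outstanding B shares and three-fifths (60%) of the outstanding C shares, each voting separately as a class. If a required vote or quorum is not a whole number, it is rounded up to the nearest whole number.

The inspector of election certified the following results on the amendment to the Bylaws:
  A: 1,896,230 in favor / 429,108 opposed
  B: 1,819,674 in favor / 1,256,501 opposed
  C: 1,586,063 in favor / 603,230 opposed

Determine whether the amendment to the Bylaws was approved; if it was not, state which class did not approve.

Not approved — the C shares did not give the required vote.

A: 3/4 of 2527424 = 1895568; 1,895,568 required, 1,896,230 in favor — approved.
B: a majority of 3638957 is 1819479; 1,819,479 required, 1,819,674 in favor — approved.
C: 3/5 of 2644107 = 1586464.20, rounded up to 1586465; 1,586,465 required, 1,586,063 in favor — not approved.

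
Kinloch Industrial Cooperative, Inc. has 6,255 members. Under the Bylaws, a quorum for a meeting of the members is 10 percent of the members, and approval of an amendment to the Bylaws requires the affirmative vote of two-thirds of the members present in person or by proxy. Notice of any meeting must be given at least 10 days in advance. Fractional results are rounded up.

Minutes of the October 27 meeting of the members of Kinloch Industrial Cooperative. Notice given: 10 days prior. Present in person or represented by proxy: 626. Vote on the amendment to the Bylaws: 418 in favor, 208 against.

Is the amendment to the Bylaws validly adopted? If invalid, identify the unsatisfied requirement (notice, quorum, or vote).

Notice: 10 days given; 10 required. Satisfied.
Quorum: 10% of 6,255 = 625.50, rounded up to 626; 626 present. Satisfied.
Vote: requires two-thirds of those present (626); 2/3 of 626 = 417.33, rounded up to 418, so 418 needed; 418 in favor. Satisfied.

Valid — all requirements satisfied.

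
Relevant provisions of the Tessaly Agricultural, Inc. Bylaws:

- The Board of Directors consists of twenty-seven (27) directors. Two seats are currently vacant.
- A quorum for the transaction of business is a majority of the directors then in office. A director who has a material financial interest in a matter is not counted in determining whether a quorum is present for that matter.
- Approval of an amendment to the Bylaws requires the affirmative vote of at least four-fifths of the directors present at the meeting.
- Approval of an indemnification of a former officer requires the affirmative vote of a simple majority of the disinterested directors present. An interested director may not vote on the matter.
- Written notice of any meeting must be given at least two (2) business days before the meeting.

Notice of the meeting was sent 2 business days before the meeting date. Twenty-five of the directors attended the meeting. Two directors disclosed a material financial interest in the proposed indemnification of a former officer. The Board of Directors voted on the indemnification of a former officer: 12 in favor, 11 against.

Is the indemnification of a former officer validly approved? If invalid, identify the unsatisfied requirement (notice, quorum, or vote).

Notice: 2 business days given; 2 required (2 ≥ 2). Satisfied.
Quorum: 25 present, but the 2 interested directors do not count, leaving 23. Quorum is 13. Satisfied.
Vote: the indemnification of a former officer requires a majority of the disinterested directors present (25 − 2 = 23). A majority of 23 is 12, so 12 affirmative votes are needed; 12 voted in favor. Satisfied.

Valid — all requirements satisfied.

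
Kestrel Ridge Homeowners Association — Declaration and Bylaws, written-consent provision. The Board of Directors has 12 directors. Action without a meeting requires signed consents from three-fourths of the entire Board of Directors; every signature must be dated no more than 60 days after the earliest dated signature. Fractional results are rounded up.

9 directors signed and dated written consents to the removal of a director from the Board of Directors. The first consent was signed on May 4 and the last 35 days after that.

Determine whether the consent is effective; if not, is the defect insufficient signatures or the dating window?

Signatures required: three-fourths of 12 — 3/4 of 12 = 9, so 9 needed; 9 signed. Sufficient.
Dating window: the latest signature is 35 days after the earliest; the limit is 60 days. Within the window.

Effective — both the signature and dating-window requirements are satisfied.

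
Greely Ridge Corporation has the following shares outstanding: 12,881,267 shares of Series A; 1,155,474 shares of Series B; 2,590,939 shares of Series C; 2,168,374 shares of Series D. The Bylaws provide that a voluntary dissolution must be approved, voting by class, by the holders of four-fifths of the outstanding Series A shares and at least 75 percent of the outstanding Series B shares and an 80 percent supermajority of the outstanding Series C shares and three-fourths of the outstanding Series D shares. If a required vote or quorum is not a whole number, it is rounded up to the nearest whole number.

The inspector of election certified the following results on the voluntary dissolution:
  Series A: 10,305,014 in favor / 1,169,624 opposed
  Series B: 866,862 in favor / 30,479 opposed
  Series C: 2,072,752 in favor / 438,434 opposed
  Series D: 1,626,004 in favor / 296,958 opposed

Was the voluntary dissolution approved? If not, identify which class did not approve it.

Series A: 4/5 of 12881267 = 10305013.60, rounded up to 10305014; 10,305,014 required, 10,305,014 in favor — approved.
Series B: 3/4 of 1155474 = 866605.50, rounded up to 866606; 866,606 required, 866,862 in favor — approved.
Series C: 4/5 of 2590939 = 2072751.20, rounded up to 2072752; 2,072,752 required, 2,072,752 in favor — approved.
Series D: 3/4 of 2168374 = 1626280.50, rounded up to 1626281; 1,626,281 required, 1,626,004 in favor — not approved.

Not approved — the Series D shares did not give the required vote.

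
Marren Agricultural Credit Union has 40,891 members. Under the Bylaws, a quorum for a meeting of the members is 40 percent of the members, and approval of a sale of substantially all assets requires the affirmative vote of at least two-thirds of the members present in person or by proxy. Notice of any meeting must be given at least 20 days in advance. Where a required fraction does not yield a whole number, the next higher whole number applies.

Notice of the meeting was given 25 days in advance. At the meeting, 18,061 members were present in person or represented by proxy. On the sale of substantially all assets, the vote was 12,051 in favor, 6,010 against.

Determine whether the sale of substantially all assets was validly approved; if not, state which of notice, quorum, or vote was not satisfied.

Valid — all requirements satisfied.

Notice: 25 days given; 20 required. Satisfied.
Quorum: 40% of 40,891 = 16,356.40, rounded up to 16,357; 18,061 present. Satisfied.
Vote: requires two-thirds of those present (18,061); 2/3 of 18061 = 12040.67, rounded up to 12041, so 12,041 needed; 12,051 in favor. Satisfied.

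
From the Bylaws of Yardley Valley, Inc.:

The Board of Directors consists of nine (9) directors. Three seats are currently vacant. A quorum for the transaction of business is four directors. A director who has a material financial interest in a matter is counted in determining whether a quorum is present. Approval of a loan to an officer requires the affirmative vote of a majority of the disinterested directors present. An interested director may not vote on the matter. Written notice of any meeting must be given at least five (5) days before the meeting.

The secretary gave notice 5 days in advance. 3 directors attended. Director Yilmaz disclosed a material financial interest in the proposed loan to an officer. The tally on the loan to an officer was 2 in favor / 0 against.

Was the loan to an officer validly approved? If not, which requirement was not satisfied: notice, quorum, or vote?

Invalid — quorum requirement not satisfied.

Notice: 5 days given; 5 required (5 ≥ 5). Satisfied.
Quorum: 3 present (interested directors count toward quorum); quorum is 4. Not satisfied.
Vote: the loan to an officer requires a majority of the disinterested directors present (3 − 1 = 2). A majority of 2 is 2, so 2 affirmative votes are needed; 2 voted in favor. Satisfied. (Moot — without a quorum no business can be validly transacted.)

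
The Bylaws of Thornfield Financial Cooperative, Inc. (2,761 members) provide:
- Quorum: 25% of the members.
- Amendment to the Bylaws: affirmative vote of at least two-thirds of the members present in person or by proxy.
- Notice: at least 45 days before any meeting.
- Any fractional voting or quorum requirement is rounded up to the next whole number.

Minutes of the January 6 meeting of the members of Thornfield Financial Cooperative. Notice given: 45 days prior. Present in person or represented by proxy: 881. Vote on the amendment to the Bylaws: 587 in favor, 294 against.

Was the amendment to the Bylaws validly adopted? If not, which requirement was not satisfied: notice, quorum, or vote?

Notice: 45 days given; 45 required. Satisfied.
Quorum: 25% of 2,761 = 690.25, rounded up to 691; 881 present. Satisfied.
Vote: requires two-thirds of those present (881); 2/3 of 881 = 587.33, rounded up to 588, so 588 needed; 587 in favor. Not satisfied.

Invalid — vote requirement not satisfied.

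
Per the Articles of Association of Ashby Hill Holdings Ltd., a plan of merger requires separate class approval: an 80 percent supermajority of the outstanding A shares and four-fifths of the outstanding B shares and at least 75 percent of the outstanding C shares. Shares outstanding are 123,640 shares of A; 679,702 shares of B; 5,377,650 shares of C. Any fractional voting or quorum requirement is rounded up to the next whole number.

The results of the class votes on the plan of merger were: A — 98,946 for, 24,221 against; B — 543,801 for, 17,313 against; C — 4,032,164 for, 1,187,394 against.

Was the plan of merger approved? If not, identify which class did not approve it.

A: 4/5 of 123640 = 98912; 98,912 required, 98,946 in favor — approved.
B: 4/5 of 679702 = 543761.60, rounded up to 543762; 543,762 required, 543,801 in favor — approved.
C: 3/4 of 5377650 = 4033237.50, rounded up to 4033238; 4,033,238 required, 4,032,164 in favor — not approved.

Not approved — the C shares did not give the required vote.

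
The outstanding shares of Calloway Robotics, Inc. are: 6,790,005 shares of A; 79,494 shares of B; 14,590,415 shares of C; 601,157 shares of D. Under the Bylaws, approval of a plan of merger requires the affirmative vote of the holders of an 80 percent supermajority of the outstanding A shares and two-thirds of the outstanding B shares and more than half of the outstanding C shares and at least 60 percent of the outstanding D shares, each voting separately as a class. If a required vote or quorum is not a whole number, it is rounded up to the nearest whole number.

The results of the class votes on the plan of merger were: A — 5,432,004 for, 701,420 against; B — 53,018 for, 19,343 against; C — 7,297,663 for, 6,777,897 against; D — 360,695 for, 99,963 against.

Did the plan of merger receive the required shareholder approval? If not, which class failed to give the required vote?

Approved — every class gave the required vote.

A: 4/5 of 6790005 = 5432004; 5,432,004 required, 5,432,004 in favor — approved.
B: 2/3 of 79494 = 52996; 52,996 required, 53,018 in favor — approved.
C: a majority of 14590415 is 7295208; 7,295,208 required, 7,297,663 in favor — approved.
D: 3/5 of 601157 = 360694.20, rounded up to 360695; 360,695 required, 360,695 in favor — approved.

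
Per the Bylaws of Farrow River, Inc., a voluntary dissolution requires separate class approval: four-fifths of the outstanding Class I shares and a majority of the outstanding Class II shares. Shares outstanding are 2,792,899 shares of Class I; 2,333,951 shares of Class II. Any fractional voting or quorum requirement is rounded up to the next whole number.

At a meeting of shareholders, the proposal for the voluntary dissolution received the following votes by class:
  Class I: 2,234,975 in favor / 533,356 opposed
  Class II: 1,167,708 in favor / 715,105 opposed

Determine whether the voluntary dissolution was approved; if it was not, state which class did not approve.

Class I: 4/5 of 2792899 = 2234319.20, rounded up to 2234320; 2,234,320 required, 2,234,975 in favor — approved.
Class II: a majority of 2333951 is 1166976; 1,166,976 required, 1,167,708 in favor — approved.

Approved — every class gave the required vote.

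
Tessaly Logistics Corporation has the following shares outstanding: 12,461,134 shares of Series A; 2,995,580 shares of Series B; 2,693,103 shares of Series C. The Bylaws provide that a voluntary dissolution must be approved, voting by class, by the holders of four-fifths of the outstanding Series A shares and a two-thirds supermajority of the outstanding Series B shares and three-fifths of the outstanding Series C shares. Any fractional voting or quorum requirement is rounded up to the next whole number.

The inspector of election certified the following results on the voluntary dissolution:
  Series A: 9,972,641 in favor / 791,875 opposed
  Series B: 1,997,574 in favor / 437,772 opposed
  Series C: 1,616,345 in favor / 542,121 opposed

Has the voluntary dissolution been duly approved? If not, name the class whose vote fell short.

Series A: 4/5 of 12461134 = 9968907.20, rounded up to 9968908; 9,968,908 required, 9,972,641 in favor — approved.
Series B: 2/3 of 2995580 = 1997053.33, rounded up to 1997054; 1,997,054 required, 1,997,574 in favor — approved.
Series C: 3/5 of 2693103 = 1615861.80, rounded up to 1615862; 1,615,862 required, 1,616,345 in favor — approved.

Approved — every class gave the required vote.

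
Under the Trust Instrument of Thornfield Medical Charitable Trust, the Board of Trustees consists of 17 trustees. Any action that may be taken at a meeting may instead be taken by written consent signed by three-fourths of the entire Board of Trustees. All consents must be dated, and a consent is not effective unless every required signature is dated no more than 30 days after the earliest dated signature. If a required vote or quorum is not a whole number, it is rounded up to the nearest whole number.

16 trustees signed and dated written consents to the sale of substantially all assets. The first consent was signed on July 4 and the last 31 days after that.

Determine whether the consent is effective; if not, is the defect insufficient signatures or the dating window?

Not effective — dating-window requirement not satisfied.

Signatures required: three-fourths of 17 — 3/4 of 17 = 12.75, rounded up to 13, so 13 needed; 16 signed. Sufficient.
Dating window: the latest signature is 31 days after the earliest; the limit is 30 days. Outside the window.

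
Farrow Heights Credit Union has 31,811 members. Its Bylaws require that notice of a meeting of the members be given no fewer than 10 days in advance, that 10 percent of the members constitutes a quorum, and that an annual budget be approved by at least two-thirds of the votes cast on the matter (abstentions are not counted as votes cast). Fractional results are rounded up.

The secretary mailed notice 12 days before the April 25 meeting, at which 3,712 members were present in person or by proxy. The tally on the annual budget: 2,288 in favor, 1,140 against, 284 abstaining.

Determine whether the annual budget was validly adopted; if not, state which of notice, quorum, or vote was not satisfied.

Valid — all requirements satisfied.

Notice: 12 days given; 10 required. Satisfied.
Quorum: 10% of 31,811 = 3,181.10, rounded up to 3,182; 3,712 present. Satisfied.
Vote: requires two-thirds of the votes cast (3,712 − 284 abstaining = 3,428); 2/3 of 3428 = 2285.33, rounded up to 2286, so 2,286 needed; 2,288 in favor. Satisfied.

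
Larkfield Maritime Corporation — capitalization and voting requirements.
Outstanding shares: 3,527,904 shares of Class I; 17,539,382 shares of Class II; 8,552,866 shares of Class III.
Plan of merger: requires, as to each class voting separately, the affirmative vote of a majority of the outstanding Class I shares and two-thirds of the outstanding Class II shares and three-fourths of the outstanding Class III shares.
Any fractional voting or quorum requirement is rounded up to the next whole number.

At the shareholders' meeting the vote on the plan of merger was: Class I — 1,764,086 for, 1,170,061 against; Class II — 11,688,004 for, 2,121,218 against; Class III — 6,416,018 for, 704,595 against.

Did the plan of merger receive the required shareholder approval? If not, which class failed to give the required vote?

Not approved — the Class II shares did not give the required vote.

Class I: a majority of 3527904 is 1763953; 1,763,953 required, 1,764,086 in favor — approved.
Class II: 2/3 of 17539382 = 11692921.33, rounded up to 11692922; 11,692,922 required, 11,688,004 in favor — not approved.
Class III: 3/4 of 8552866 = 6414649.50, rounded up to 6414650; 6,414,650 required, 6,416,018 in favor — approved.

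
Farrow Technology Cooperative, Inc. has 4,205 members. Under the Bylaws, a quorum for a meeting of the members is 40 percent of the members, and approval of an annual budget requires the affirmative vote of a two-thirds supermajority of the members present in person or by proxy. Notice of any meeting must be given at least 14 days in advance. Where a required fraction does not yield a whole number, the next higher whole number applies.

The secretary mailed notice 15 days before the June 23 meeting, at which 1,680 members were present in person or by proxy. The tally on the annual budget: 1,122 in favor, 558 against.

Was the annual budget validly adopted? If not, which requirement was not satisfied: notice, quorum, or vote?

Notice: 15 days given; 14 required. Satisfied.
Quorum: 40% of 4,205 = 1,682; 1,680 present. Not satisfied.
Vote: requires two-thirds of those present (1,680); 2/3 of 1680 = 1120, so 1,120 needed; 1,122 in favor. Satisfied.

Invalid — quorum requirement not satisfied.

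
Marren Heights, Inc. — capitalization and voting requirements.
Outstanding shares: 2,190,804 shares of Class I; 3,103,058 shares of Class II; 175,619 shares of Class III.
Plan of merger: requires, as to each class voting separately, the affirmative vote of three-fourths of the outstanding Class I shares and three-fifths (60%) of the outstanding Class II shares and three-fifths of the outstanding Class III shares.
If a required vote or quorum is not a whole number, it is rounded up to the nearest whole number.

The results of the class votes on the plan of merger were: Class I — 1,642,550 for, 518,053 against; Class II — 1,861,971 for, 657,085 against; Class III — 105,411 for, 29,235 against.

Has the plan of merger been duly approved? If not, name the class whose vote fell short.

Class I: 3/4 of 2190804 = 1643103; 1,643,103 required, 1,642,550 in favor — not approved.
Class II: 3/5 of 3103058 = 1861834.80, rounded up to 1861835; 1,861,835 required, 1,861,971 in favor — approved.
Class III: 3/5 of 175619 = 105371.40, rounded up to 105372; 105,372 required, 105,411 in favor — approved.

Not approved — the Class I shares did not give the required vote.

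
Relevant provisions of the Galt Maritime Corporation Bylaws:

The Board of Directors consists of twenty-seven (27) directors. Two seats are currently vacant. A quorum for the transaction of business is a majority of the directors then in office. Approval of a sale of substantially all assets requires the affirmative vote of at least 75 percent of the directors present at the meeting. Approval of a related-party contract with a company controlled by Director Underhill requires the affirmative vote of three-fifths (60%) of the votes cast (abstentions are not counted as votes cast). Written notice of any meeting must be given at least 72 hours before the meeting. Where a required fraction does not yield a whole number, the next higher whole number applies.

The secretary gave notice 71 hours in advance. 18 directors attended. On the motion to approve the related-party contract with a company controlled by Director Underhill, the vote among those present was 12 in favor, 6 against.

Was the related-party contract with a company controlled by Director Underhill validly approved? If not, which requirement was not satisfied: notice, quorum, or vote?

Invalid — notice requirement not satisfied.

Notice: 71 hours given; 72 required (71 < 72). Not satisfied.
Quorum: 18 present; quorum is 13. Satisfied.
Vote: the related-party contract with a company controlled by Director Underhill requires three-fifths of the votes cast (18). 3/5 of 18 = 10.80, rounded up to 11, so 11 affirmative votes are needed; 12 voted in favor. Satisfied.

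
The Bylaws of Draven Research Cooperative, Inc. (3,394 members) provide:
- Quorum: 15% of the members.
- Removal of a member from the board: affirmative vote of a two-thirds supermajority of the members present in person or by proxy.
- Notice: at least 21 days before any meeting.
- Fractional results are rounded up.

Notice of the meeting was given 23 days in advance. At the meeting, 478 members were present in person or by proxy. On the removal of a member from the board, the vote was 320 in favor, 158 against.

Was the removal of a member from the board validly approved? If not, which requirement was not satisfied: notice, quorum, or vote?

Notice: 23 days given; 21 required. Satisfied.
Quorum: 15% of 3,394 = 509.10, rounded up to 510; 478 present. Not satisfied.
Vote: requires two-thirds of those present (478); 2/3 of 478 = 318.67, rounded up to 319, so 319 needed; 320 in favor. Satisfied.

Invalid — quorum requirement not satisfied.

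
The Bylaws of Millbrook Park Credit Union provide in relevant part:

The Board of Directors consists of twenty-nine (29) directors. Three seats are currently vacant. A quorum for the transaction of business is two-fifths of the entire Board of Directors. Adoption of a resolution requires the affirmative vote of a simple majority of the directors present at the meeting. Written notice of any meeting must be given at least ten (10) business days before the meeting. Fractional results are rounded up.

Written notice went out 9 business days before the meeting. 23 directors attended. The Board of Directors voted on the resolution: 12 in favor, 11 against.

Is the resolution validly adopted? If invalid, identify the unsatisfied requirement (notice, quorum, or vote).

Notice: 9 business days given; 10 required (9 < 10). Not satisfied.
Quorum: 23 present; quorum is 12. Satisfied.
Vote: the resolution requires a majority of the directors present (23). A majority of 23 is 12, so 12 affirmative votes are needed; 12 voted in favor. Satisfied.

Invalid — notice requirement not satisfied.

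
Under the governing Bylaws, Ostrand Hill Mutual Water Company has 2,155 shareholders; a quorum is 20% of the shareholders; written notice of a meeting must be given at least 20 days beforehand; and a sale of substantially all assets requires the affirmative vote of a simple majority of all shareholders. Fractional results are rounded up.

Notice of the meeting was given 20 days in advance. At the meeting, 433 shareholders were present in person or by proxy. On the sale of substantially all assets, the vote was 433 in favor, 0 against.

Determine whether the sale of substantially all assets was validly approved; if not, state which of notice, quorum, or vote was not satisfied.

Invalid — vote requirement not satisfied.

Notice: 20 days given; 20 required. Satisfied.
Quorum: 20% of 2,155 = 431; 433 present. Satisfied.
Vote: requires a majority of all shareholders (2,155); a majority of 2155 is 1078, so 1,078 needed; 433 in favor. Not satisfied.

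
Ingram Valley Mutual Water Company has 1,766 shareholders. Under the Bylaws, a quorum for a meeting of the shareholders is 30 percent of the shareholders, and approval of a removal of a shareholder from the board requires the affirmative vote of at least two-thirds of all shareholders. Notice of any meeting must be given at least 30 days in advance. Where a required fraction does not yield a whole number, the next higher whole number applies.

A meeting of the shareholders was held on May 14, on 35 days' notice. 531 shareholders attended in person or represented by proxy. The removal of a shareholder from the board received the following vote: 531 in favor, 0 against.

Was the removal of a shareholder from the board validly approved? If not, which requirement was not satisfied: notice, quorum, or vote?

Invalid — vote requirement not satisfied.

Notice: 35 days given; 30 required. Satisfied.
Quorum: 30% of 1,766 = 529.80, rounded up to 530; 531 present. Satisfied.
Vote: requires two-thirds of all shareholders (1,766); 2/3 of 1766 = 1177.33, rounded up to 1178, so 1,178 needed; 531 in favor. Not satisfied.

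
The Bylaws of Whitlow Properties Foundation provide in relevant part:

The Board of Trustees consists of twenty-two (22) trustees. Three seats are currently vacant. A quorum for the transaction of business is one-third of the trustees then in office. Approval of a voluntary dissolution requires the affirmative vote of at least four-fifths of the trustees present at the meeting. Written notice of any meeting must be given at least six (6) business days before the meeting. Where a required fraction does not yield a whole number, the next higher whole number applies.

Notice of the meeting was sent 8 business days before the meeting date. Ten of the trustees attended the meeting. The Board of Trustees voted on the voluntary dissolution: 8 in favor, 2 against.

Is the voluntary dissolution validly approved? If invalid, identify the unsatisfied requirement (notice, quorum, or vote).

Notice: 8 business days given; 6 required (8 ≥ 6). Satisfied.
Quorum: 10 present; quorum is 7. Satisfied.
Vote: the voluntary dissolution requires four-fifths of the trustees present (10). 4/5 of 10 = 8, so 8 affirmative votes are needed; 8 voted in favor. Satisfied.

Valid — all requirements satisfied.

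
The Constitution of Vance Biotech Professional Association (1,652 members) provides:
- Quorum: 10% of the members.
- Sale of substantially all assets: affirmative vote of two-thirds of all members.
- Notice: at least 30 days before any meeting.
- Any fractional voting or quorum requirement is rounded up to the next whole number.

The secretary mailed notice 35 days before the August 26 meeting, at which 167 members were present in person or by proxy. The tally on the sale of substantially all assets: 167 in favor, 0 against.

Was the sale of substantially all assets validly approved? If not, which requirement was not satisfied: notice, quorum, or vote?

Invalid — vote requirement not satisfied.

Notice: 35 days given; 30 required. Satisfied.
Quorum: 10% of 1,652 = 165.20, rounded up to 166; 167 present. Satisfied.
Vote: requires two-thirds of all members (1,652); 2/3 of 1652 = 1101.33, rounded up to 1102, so 1,102 needed; 167 in favor. Not satisfied.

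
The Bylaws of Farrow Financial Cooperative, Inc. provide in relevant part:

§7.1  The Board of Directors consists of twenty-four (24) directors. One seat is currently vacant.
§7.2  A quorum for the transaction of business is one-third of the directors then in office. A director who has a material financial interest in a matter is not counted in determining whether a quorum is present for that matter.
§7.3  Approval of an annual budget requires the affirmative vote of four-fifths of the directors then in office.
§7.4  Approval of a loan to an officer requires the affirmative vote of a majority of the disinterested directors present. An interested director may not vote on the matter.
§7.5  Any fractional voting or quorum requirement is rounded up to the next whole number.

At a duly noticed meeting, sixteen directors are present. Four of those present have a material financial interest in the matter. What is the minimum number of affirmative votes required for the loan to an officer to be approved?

The loan to an officer requires a majority of the disinterested directors present (16 − 4 = 12).
A majority of 12 is 7.

7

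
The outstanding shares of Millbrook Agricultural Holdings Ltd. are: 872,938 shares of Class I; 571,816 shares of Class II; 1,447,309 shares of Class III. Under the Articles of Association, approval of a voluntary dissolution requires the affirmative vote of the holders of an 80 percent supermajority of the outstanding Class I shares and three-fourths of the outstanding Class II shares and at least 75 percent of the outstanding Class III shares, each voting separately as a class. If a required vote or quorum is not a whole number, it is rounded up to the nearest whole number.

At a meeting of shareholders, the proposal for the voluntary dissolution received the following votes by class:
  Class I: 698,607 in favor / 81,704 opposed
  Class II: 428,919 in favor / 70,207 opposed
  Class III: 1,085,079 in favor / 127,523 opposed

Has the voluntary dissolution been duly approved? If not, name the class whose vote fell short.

Class I: 4/5 of 872938 = 698350.40, rounded up to 698351; 698,351 required, 698,607 in favor — approved.
Class II: 3/4 of 571816 = 428862; 428,862 required, 428,919 in favor — approved.
Class III: 3/4 of 1447309 = 1085481.75, rounded up to 1085482; 1,085,482 required, 1,085,079 in favor — not approved.

Not approved — the Class III shares did not give the required vote.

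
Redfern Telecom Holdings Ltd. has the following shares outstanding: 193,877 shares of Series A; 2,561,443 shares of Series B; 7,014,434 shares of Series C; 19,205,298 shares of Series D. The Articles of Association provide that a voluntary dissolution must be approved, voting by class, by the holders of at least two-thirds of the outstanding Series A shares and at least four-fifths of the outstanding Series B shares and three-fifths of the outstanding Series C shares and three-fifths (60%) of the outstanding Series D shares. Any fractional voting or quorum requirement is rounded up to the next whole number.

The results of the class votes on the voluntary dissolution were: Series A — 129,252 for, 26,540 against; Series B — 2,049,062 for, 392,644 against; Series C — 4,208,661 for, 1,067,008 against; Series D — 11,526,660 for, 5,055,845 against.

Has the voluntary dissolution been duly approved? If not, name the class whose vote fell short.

Series A: 2/3 of 193877 = 129251.33, rounded up to 129252; 129,252 required, 129,252 in favor — approved.
Series B: 4/5 of 2561443 = 2049154.40, rounded up to 2049155; 2,049,155 required, 2,049,062 in favor — not approved.
Series C: 3/5 of 7014434 = 4208660.40, rounded up to 4208661; 4,208,661 required, 4,208,661 in favor — approved.
Series D: 3/5 of 19205298 = 11523178.80, rounded up to 11523179; 11,523,179 required, 11,526,660 in favor — approved.

Not approved — the Series B shares did not give the required vote.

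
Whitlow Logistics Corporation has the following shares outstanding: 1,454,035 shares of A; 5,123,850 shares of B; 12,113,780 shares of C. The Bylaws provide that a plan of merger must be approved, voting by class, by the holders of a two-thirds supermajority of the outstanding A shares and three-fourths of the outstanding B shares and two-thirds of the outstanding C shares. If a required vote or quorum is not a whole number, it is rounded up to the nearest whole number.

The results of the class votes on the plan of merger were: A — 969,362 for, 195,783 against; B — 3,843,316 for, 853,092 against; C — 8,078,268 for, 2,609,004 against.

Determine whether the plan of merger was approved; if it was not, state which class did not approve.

Approved — every class gave the required vote.

A: 2/3 of 1454035 = 969356.67, rounded up to 969357; 969,357 required, 969,362 in favor — approved.
B: 3/4 of 5123850 = 3842887.50, rounded up to 3842888; 3,842,888 required, 3,843,316 in favor — approved.
C: 2/3 of 12113780 = 8075853.33, rounded up to 8075854; 8,075,854 required, 8,078,268 in favor — approved.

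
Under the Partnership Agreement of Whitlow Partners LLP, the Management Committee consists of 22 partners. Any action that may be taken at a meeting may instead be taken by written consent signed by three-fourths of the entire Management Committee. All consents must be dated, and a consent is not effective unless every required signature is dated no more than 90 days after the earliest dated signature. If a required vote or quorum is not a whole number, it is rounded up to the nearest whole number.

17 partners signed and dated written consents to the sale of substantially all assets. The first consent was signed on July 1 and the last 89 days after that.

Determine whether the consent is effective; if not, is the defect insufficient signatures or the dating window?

Signatures required: three-fourths of 22 — 3/4 of 22 = 16.50, rounded up to 17, so 17 needed; 17 signed. Sufficient.
Dating window: the latest signature is 89 days after the earliest; the limit is 90 days. Within the window.

Effective — both the signature and dating-window requirements are satisfied.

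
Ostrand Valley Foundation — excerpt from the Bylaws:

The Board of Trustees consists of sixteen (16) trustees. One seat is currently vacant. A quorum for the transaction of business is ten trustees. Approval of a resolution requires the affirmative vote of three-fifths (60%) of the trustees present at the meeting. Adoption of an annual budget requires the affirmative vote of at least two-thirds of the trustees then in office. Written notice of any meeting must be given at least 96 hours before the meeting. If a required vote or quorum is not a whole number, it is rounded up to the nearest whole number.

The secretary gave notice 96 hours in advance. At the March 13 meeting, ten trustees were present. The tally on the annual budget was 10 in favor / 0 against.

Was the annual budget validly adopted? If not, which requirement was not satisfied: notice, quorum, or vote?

Valid — all requirements satisfied.

Notice: 96 hours given; 96 required (96 ≥ 96). Satisfied.
Quorum: 10 present; quorum is 10. Satisfied.
Vote: the annual budget requires two-thirds of the trustees then in office (15). 2/3 of 15 = 10, so 10 affirmative votes are needed; 10 voted in favor. Satisfied.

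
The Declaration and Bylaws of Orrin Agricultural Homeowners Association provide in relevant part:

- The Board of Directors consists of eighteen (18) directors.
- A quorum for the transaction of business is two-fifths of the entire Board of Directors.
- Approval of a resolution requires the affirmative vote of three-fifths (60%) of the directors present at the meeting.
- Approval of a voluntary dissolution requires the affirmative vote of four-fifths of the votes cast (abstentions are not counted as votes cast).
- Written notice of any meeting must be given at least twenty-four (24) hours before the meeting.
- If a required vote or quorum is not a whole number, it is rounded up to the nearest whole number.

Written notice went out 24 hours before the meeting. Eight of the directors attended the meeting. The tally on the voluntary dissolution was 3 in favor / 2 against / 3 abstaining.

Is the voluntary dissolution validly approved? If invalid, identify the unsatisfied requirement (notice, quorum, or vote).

Notice: 24 hours given; 24 required (24 ≥ 24). Satisfied.
Quorum: 8 present; quorum is 8. Satisfied.
Vote: the voluntary dissolution requires four-fifths of the votes cast (8 present − 3 abstaining = 5). 4/5 of 5 = 4, so 4 affirmative votes are needed; 3 voted in favor. Not satisfied.

Invalid — vote requirement not satisfied.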